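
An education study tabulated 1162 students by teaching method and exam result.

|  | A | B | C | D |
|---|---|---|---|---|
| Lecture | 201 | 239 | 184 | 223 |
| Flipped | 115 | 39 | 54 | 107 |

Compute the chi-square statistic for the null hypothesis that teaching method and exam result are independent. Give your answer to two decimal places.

Row totals: 847, 315. Column totals: 316, 278, 238, 330. Grand total N = 1162.
Expected counts (row total × column total / N):
  Lecture, A: 847×316/1162 = 230.337
  Lecture, B: 847×278/1162 = 202.639
  Lecture, C: 847×238/1162 = 173.482
  Lecture, D: 847×330/1162 = 240.542
  Flipped, A: 315×316/1162 = 85.663
  Flipped, B: 315×278/1162 = 75.361
  Flipped, C: 315×238/1162 = 64.518
  Flipped, D: 315×330/1162 = 89.458
Contributions (O − E)²/E:
  (201 − 230.337)²/230.337 = 3.7365
  (239 − 202.639)²/202.639 = 6.5245
  (184 − 173.482)²/173.482 = 0.6377
  (223 − 240.542)²/240.542 = 1.2793
  (115 − 85.663)²/85.663 = 10.0470
  (39 − 75.361)²/75.361 = 17.5439
  (54 − 64.518)²/64.518 = 1.7147
  (107 − 89.458)²/89.458 = 3.4398
χ² = 3.7365 + 6.5245 + 0.6377 + 1.2793 + 10.0470 + 17.5439 + 1.7147 + 3.4398 = 44.92

44.92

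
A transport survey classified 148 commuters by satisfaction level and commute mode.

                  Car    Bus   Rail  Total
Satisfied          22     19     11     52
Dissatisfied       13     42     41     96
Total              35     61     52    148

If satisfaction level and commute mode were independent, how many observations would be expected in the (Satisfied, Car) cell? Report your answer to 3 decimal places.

12.297

Row total (Satisfied) = 52; column total (Car) = 35; grand total N = 148.
Expected count = (row total × column total) / N = 52 × 35 / 148 = 12.297.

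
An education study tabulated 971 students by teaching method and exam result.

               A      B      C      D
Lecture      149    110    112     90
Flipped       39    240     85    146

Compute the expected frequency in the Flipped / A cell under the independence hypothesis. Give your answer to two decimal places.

98.74

Row total (Flipped) = 510; column total (A) = 188; grand total N = 971.
Expected count = (row total × column total) / N = 510 × 188 / 971 = 98.74.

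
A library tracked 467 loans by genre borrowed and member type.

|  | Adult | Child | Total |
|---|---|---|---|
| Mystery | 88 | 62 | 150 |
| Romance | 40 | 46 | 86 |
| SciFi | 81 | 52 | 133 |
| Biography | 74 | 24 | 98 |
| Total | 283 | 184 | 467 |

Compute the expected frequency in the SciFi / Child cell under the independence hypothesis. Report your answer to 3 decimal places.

Row total (SciFi) = 133; column total (Child) = 184; grand total N = 467.
Expected count = (row total × column total) / N = 133 × 184 / 467 = 52.403.

52.403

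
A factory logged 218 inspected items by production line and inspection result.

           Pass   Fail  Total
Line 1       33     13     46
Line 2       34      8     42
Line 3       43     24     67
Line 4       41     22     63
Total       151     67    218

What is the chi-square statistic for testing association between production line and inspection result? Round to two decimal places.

Grand total N = 218.
Expected counts (row total × column total / N):
  Line 1, Pass: 46×151/218 = 31.862
  Line 1, Fail: 46×67/218 = 14.138
  Line 2, Pass: 42×151/218 = 29.092
  Line 2, Fail: 42×67/218 = 12.908
  Line 3, Pass: 67×151/218 = 46.408
  Line 3, Fail: 67×67/218 = 20.592
  Line 4, Pass: 63×151/218 = 43.638
  Line 4, Fail: 63×67/218 = 19.362
Contributions (O − E)²/E:
  (33 − 31.862)²/31.862 = 0.0406
  (13 − 14.138)²/14.138 = 0.0916
  (34 − 29.092)²/29.092 = 0.8280
  (8 − 12.908)²/12.908 = 1.8662
  (43 − 46.408)²/46.408 = 0.2503
  (24 − 20.592)²/20.592 = 0.5640
  (41 − 43.638)²/43.638 = 0.1595
  (22 − 19.362)²/19.362 = 0.3594
χ² = 0.0406 + 0.0916 + 0.8280 + 1.8662 + 0.2503 + 0.5640 + 0.1595 + 0.3594 = 4.16

4.16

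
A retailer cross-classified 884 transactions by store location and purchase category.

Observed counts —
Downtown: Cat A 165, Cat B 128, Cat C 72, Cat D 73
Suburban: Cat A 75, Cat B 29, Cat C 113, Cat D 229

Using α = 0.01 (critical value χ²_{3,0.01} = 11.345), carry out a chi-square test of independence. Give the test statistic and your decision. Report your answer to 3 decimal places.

Row totals: 438, 446. Column totals: 240, 157, 185, 302. Grand total N = 884.
Expected counts (row total × column total / N):
  Downtown, Cat A: 438×240/884 = 118.9140
  Downtown, Cat B: 438×157/884 = 77.7896
  Downtown, Cat C: 438×185/884 = 91.6629
  Downtown, Cat D: 438×302/884 = 149.6335
  Suburban, Cat A: 446×240/884 = 121.0860
  Suburban, Cat B: 446×157/884 = 79.2104
  Suburban, Cat C: 446×185/884 = 93.3371
  Suburban, Cat D: 446×302/884 = 152.3665
Contributions (O − E)²/E:
  (165 − 118.9140)²/118.9140 = 17.8610
  (128 − 77.7896)²/77.7896 = 32.4090
  (72 − 91.6629)²/91.6629 = 4.2180
  (73 − 149.6335)²/149.6335 = 39.2472
  (75 − 121.0860)²/121.0860 = 17.5406
  (29 − 79.2104)²/79.2104 = 31.8277
  (113 − 93.3371)²/93.3371 = 4.1423
  (229 − 152.3665)²/152.3665 = 38.5432
χ² = 17.8610 + 32.4090 + 4.2180 + 39.2472 + 17.5406 + 31.8277 + 4.1423 + 38.5432 = 185.789
df = (2−1)(4−1) = 3. Since 185.789 > 11.345, reject the null hypothesis of independence at α = 0.01.

185.789; reject H₀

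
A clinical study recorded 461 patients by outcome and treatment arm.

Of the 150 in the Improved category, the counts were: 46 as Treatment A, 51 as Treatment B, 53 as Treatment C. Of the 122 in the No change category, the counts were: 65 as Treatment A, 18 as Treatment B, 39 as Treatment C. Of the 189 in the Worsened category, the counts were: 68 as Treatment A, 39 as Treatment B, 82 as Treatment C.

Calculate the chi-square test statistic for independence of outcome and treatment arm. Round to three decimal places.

Row totals: 150, 122, 189. Column totals: 179, 108, 174. Grand total N = 461.
Expected counts (row total × column total / N):
  Improved, Treatment A: 150×179/461 = 58.2430
  Improved, Treatment B: 150×108/461 = 35.1410
  Improved, Treatment C: 150×174/461 = 56.6161
  No change, Treatment A: 122×179/461 = 47.3709
  No change, Treatment B: 122×108/461 = 28.5813
  No change, Treatment C: 122×174/461 = 46.0477
  Worsened, Treatment A: 189×179/461 = 73.3861
  Worsened, Treatment B: 189×108/461 = 44.2777
  Worsened, Treatment C: 189×174/461 = 71.3362
Contributions (O − E)²/E:
  (46 − 58.2430)²/58.2430 = 2.5735
  (51 − 35.1410)²/35.1410 = 7.1571
  (53 − 56.6161)²/56.6161 = 0.2310
  (65 − 47.3709)²/47.3709 = 6.5607
  (18 − 28.5813)²/28.5813 = 3.9174
  (39 − 46.0477)²/46.0477 = 1.0787
  (68 − 73.3861)²/73.3861 = 0.3953
  (39 − 44.2777)²/44.2777 = 0.6291
  (82 − 71.3362)²/71.3362 = 1.5941
χ² = 2.5735 + 7.1571 + 0.2310 + 6.5607 + 3.9174 + 1.0787 + 0.3953 + 0.6291 + 1.5941 = 24.137

24.137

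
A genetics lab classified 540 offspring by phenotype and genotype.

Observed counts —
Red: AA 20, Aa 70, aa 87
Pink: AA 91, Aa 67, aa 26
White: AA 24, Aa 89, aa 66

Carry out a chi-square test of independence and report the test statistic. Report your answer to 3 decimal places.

105.608

Row totals: 177, 184, 179. Column totals: 135, 226, 179. Grand total N = 540.
Expected counts (row total × column total / N):
  Red, AA: 177×135/540 = 44.25000
  Red, Aa: 177×226/540 = 74.07778
  Red, aa: 177×179/540 = 58.67222
  Pink, AA: 184×135/540 = 46.00000
  Pink, Aa: 184×226/540 = 77.00741
  Pink, aa: 184×179/540 = 60.99259
  White, AA: 179×135/540 = 44.75000
  White, Aa: 179×226/540 = 74.91481
  White, aa: 179×179/540 = 59.33519
Contributions (O − E)²/E:
  (20 − 44.25000)²/44.25000 = 13.2895
  (70 − 74.07778)²/74.07778 = 0.2245
  (87 − 58.67222)²/58.67222 = 13.6771
  (91 − 46.00000)²/46.00000 = 44.0217
  (67 − 77.00741)²/77.00741 = 1.3005
  (26 − 60.99259)²/60.99259 = 20.0759
  (24 − 44.75000)²/44.75000 = 9.6215
  (89 − 74.91481)²/74.91481 = 2.6482
  (66 − 59.33519)²/59.33519 = 0.7486
χ² = 13.2895 + 0.2245 + 13.6771 + 44.0217 + 1.3005 + 20.0759 + 9.6215 + 2.6482 + 0.7486 = 105.608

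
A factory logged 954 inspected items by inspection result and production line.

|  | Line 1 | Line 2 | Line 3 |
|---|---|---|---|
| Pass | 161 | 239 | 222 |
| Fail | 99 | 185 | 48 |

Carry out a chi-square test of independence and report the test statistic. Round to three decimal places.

Row totals: 622, 332. Column totals: 260, 424, 270. Grand total N = 954.
Expected counts (row total × column total / N):
  Pass, Line 1: 622×260/954 = 169.5178
  Pass, Line 2: 622×424/954 = 276.4444
  Pass, Line 3: 622×270/954 = 176.0377
  Fail, Line 1: 332×260/954 = 90.4822
  Fail, Line 2: 332×424/954 = 147.5556
  Fail, Line 3: 332×270/954 = 93.9623
Contributions (O − E)²/E:
  (161 − 169.5178)²/169.5178 = 0.4280
  (239 − 276.4444)²/276.4444 = 5.0718
  (222 − 176.0377)²/176.0377 = 12.0005
  (99 − 90.4822)²/90.4822 = 0.8018
  (185 − 147.5556)²/147.5556 = 9.5021
  (48 − 93.9623)²/93.9623 = 22.4828
χ² = 0.4280 + 5.0718 + 12.0005 + 0.8018 + 9.5021 + 22.4828 = 50.287

50.287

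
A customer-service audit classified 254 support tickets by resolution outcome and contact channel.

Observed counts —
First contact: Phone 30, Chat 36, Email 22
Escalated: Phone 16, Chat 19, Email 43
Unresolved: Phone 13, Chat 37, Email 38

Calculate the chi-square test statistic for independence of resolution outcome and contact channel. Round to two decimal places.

Row totals: 88, 78, 88. Column totals: 59, 92, 103. Grand total N = 254.
Expected counts (row total × column total / N):
  First contact, Phone: 88×59/254 = 20.441
  First contact, Chat: 88×92/254 = 31.874
  First contact, Email: 88×103/254 = 35.685
  Escalated, Phone: 78×59/254 = 18.118
  Escalated, Chat: 78×92/254 = 28.252
  Escalated, Email: 78×103/254 = 31.630
  Unresolved, Phone: 88×59/254 = 20.441
  Unresolved, Chat: 88×92/254 = 31.874
  Unresolved, Email: 88×103/254 = 35.685
Contributions (O − E)²/E:
  (30 − 20.441)²/20.441 = 4.4702
  (36 − 31.874)²/31.874 = 0.5341
  (22 − 35.685)²/35.685 = 5.2481
  (16 − 18.118)²/18.118 = 0.2476
  (19 − 28.252)²/28.252 = 3.0299
  (43 − 31.630)²/31.630 = 4.0872
  (13 − 20.441)²/20.441 = 2.7087
  (37 − 31.874)²/31.874 = 0.8244
  (38 − 35.685)²/35.685 = 0.1502
χ² = 4.4702 + 0.5341 + 5.2481 + 0.2476 + 3.0299 + 4.0872 + 2.7087 + 0.8244 + 0.1502 = 21.30

21.30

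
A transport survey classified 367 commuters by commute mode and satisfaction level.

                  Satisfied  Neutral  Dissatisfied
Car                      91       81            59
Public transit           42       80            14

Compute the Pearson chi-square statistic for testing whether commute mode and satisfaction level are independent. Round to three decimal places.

22.730

Row totals: 231, 136. Column totals: 133, 161, 73. Grand total N = 367.
Expected counts (row total × column total / N):
  Car, Satisfied: 231×133/367 = 83.71390
  Car, Neutral: 231×161/367 = 101.33787
  Car, Dissatisfied: 231×73/367 = 45.94823
  Public transit, Satisfied: 136×133/367 = 49.28610
  Public transit, Neutral: 136×161/367 = 59.66213
  Public transit, Dissatisfied: 136×73/367 = 27.05177
Contributions (O − E)²/E:
  (91 − 83.71390)²/83.71390 = 0.6342
  (81 − 101.33787)²/101.33787 = 4.0817
  (59 − 45.94823)²/45.94823 = 3.7074
  (42 − 49.28610)²/49.28610 = 1.0771
  (80 − 59.66213)²/59.66213 = 6.9329
  (14 − 27.05177)²/27.05177 = 6.2971
χ² = 0.6342 + 4.0817 + 3.7074 + 1.0771 + 6.9329 + 6.2971 = 22.730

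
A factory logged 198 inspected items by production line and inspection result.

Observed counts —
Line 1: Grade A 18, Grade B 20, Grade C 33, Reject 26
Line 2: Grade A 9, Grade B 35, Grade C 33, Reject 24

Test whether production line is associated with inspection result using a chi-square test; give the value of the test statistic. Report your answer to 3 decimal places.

Row totals: 97, 101. Column totals: 27, 55, 66, 50. Grand total N = 198.
Expected counts (row total × column total / N):
  Line 1, Grade A: 97×27/198 = 13.2273
  Line 1, Grade B: 97×55/198 = 26.9444
  Line 1, Grade C: 97×66/198 = 32.3333
  Line 1, Reject: 97×50/198 = 24.4949
  Line 2, Grade A: 101×27/198 = 13.7727
  Line 2, Grade B: 101×55/198 = 28.0556
  Line 2, Grade C: 101×66/198 = 33.6667
  Line 2, Reject: 101×50/198 = 25.5051
Contributions (O − E)²/E:
  (18 − 13.2273)²/13.2273 = 1.7221
  (20 − 26.9444)²/26.9444 = 1.7898
  (33 − 32.3333)²/32.3333 = 0.0137
  (26 − 24.4949)²/24.4949 = 0.0925
  (9 − 13.7727)²/13.7727 = 1.6539
  (35 − 28.0556)²/28.0556 = 1.7189
  (33 − 33.6667)²/33.6667 = 0.0132
  (24 − 25.5051)²/25.5051 = 0.0888
χ² = 1.7221 + 1.7898 + 0.0137 + 0.0925 + 1.6539 + 1.7189 + 0.0132 + 0.0888 = 7.093

7.093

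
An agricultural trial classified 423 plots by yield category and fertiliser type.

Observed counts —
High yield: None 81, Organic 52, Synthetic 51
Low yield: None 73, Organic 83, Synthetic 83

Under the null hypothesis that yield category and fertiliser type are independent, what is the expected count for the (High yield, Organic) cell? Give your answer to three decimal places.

Row total (High yield) = 184; column total (Organic) = 135; grand total N = 423.
Expected count = (row total × column total) / N = 184 × 135 / 423 = 58.723.

58.723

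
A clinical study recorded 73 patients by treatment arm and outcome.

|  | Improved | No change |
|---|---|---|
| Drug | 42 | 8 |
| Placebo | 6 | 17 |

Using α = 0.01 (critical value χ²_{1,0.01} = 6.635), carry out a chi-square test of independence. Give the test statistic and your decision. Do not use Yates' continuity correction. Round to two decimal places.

Row totals: 50, 23. Column totals: 48, 25. Grand total N = 73.
Expected counts (row total × column total / N):
  Drug, Improved: 50×48/73 = 32.877
  Drug, No change: 50×25/73 = 17.123
  Placebo, Improved: 23×48/73 = 15.123
  Placebo, No change: 23×25/73 = 7.877
Contributions (O − E)²/E:
  (42 − 32.877)²/32.877 = 2.5315
  (8 − 17.123)²/17.123 = 4.8607
  (6 − 15.123)²/15.123 = 5.5035
  (17 − 7.877)²/7.877 = 10.5661
χ² = 2.5315 + 4.8607 + 5.5035 + 10.5661 = 23.46
df = (2−1)(2−1) = 1. Since 23.46 > 6.635, reject the null hypothesis of independence at α = 0.01.

23.46; reject H₀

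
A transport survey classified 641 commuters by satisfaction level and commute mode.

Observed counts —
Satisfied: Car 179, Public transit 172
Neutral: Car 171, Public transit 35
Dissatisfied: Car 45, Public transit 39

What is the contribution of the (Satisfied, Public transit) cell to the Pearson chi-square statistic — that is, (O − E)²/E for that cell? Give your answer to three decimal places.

10.326

Row total (Satisfied) = 351; column total (Public transit) = 246; N = 641.
Expected count E = 351 × 246 / 641 = 134.7051.
Contribution = (O − E)²/E = (172 − 134.7051)² / 134.7051 = 10.326.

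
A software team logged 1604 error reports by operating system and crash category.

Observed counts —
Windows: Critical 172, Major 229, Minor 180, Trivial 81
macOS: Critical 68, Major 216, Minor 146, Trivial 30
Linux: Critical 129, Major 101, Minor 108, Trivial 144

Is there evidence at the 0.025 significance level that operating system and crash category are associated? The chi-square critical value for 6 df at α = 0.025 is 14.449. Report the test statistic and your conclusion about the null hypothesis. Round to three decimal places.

Row totals: 662, 460, 482. Column totals: 369, 546, 434, 255. Grand total N = 1604.
Expected counts (row total × column total / N):
  Windows, Critical: 662×369/1604 = 152.2930
  Windows, Major: 662×546/1604 = 225.3441
  Windows, Minor: 662×434/1604 = 179.1197
  Windows, Trivial: 662×255/1604 = 105.2431
  macOS, Critical: 460×369/1604 = 105.8229
  macOS, Major: 460×546/1604 = 156.5835
  macOS, Minor: 460×434/1604 = 124.4638
  macOS, Trivial: 460×255/1604 = 73.1297
  Linux, Critical: 482×369/1604 = 110.8840
  Linux, Major: 482×546/1604 = 164.0723
  Linux, Minor: 482×434/1604 = 130.4165
  Linux, Trivial: 482×255/1604 = 76.6272
Contributions (O − E)²/E:
  (172 − 152.2930)²/152.2930 = 2.5501
  (229 − 225.3441)²/225.3441 = 0.0593
  (180 − 179.1197)²/179.1197 = 0.0043
  (81 − 105.2431)²/105.2431 = 5.5845
  (68 − 105.8229)²/105.8229 = 13.5185
  (216 − 156.5835)²/156.5835 = 22.5459
  (146 − 124.4638)²/124.4638 = 3.7264
  (30 − 73.1297)²/73.1297 = 25.4366
  (129 − 110.8840)²/110.8840 = 2.9598
  (101 − 164.0723)²/164.0723 = 24.2461
  (108 − 130.4165)²/130.4165 = 3.8530
  (144 − 76.6272)²/76.6272 = 59.2361
χ² = 2.5501 + 0.0593 + 0.0043 + 5.5845 + 13.5185 + 22.5459 + 3.7264 + 25.4366 + 2.9598 + 24.2461 + 3.8530 + 59.2361 = 163.721
df = (3−1)(4−1) = 6. Since 163.721 > 14.449, reject the null hypothesis of independence at α = 0.025.

163.721; reject H₀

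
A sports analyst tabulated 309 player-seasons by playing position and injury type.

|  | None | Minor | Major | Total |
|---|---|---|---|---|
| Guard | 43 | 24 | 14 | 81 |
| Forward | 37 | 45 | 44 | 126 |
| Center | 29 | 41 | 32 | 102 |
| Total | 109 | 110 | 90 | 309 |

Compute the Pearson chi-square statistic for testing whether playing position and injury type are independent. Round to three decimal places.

16.833

Grand total N = 309.
Expected counts (row total × column total / N):
  Guard, None: 81×109/309 = 28.5728
  Guard, Minor: 81×110/309 = 28.8350
  Guard, Major: 81×90/309 = 23.5922
  Forward, None: 126×109/309 = 44.4466
  Forward, Minor: 126×110/309 = 44.8544
  Forward, Major: 126×90/309 = 36.6990
  Center, None: 102×109/309 = 35.9806
  Center, Minor: 102×110/309 = 36.3107
  Center, Major: 102×90/309 = 29.7087
Contributions (O − E)²/E:
  (43 − 28.5728)²/28.5728 = 7.2847
  (24 − 28.8350)²/28.8350 = 0.8107
  (14 − 23.5922)²/23.5922 = 3.9000
  (37 − 44.4466)²/44.4466 = 1.2476
  (45 − 44.8544)²/44.8544 = 0.0005
  (44 − 36.6990)²/36.6990 = 1.4525
  (29 − 35.9806)²/35.9806 = 1.3543
  (41 − 36.3107)²/36.3107 = 0.6056
  (32 − 29.7087)²/29.7087 = 0.1767
χ² = 7.2847 + 0.8107 + 3.9000 + 1.2476 + 0.0005 + 1.4525 + 1.3543 + 0.6056 + 0.1767 = 16.833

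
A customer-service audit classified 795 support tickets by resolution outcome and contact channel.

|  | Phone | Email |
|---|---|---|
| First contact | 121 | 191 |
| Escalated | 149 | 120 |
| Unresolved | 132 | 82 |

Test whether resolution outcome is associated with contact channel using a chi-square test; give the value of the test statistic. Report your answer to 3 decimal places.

30.416

Row totals: 312, 269, 214. Column totals: 402, 393. Grand total N = 795.
Expected counts (row total × column total / N):
  First contact, Phone: 312×402/795 = 157.7660
  First contact, Email: 312×393/795 = 154.2340
  Escalated, Phone: 269×402/795 = 136.0226
  Escalated, Email: 269×393/795 = 132.9774
  Unresolved, Phone: 214×402/795 = 108.2113
  Unresolved, Email: 214×393/795 = 105.7887
Contributions (O − E)²/E:
  (121 − 157.7660)²/157.7660 = 8.5680
  (191 − 154.2340)²/154.2340 = 8.7642
  (149 − 136.0226)²/136.0226 = 1.2381
  (120 − 132.9774)²/132.9774 = 1.2665
  (132 − 108.2113)²/108.2113 = 5.2296
  (82 − 105.7887)²/105.7887 = 5.3494
χ² = 8.5680 + 8.7642 + 1.2381 + 1.2665 + 5.2296 + 5.3494 = 30.416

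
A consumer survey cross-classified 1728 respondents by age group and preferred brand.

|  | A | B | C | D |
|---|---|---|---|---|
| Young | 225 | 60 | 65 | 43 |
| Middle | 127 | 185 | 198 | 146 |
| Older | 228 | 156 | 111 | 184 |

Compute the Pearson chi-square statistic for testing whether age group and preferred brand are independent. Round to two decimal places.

Row totals: 393, 656, 679. Column totals: 580, 401, 374, 373. Grand total N = 1728.
Expected counts (row total × column total / N):
  Young, A: 393×580/1728 = 131.910
  Young, B: 393×401/1728 = 91.200
  Young, C: 393×374/1728 = 85.059
  Young, D: 393×373/1728 = 84.832
  Middle, A: 656×580/1728 = 220.185
  Middle, B: 656×401/1728 = 152.231
  Middle, C: 656×374/1728 = 141.981
  Middle, D: 656×373/1728 = 141.602
  Older, A: 679×580/1728 = 227.905
  Older, B: 679×401/1728 = 157.569
  Older, C: 679×374/1728 = 146.959
  Older, D: 679×373/1728 = 146.567
Contributions (O − E)²/E:
  (225 − 131.910)²/131.910 = 65.6944
  (60 − 91.200)²/91.200 = 10.6737
  (65 − 85.059)²/85.059 = 4.7304
  (43 − 84.832)²/84.832 = 20.6280
  (127 − 220.185)²/220.185 = 39.4370
  (185 − 152.231)²/152.231 = 7.0538
  (198 − 141.981)²/141.981 = 22.1025
  (146 − 141.602)²/141.602 = 0.1366
  (228 − 227.905)²/227.905 = 0.0000
  (156 − 157.569)²/157.569 = 0.0156
  (111 − 146.959)²/146.959 = 8.7987
  (184 − 146.567)²/146.567 = 9.5603
χ² = 65.6944 + 10.6737 + 4.7304 + 20.6280 + 39.4370 + 7.0538 + 22.1025 + 0.1366 + 0.0000 + 0.0156 + 8.7987 + 9.5603 = 188.83

188.83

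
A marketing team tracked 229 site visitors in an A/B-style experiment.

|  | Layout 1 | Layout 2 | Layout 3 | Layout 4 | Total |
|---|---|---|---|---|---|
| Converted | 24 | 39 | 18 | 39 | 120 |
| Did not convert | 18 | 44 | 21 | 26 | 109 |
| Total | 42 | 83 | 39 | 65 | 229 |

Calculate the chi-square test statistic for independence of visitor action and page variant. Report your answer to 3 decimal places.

Grand total N = 229.
Expected counts (row total × column total / N):
  Converted, Layout 1: 120×42/229 = 22.0087
  Converted, Layout 2: 120×83/229 = 43.4934
  Converted, Layout 3: 120×39/229 = 20.4367
  Converted, Layout 4: 120×65/229 = 34.0611
  Did not convert, Layout 1: 109×42/229 = 19.9913
  Did not convert, Layout 2: 109×83/229 = 39.5066
  Did not convert, Layout 3: 109×39/229 = 18.5633
  Did not convert, Layout 4: 109×65/229 = 30.9389
Contributions (O − E)²/E:
  (24 − 22.0087)²/22.0087 = 0.1802
  (39 − 43.4934)²/43.4934 = 0.4642
  (18 − 20.4367)²/20.4367 = 0.2905
  (39 − 34.0611)²/34.0611 = 0.7161
  (18 − 19.9913)²/19.9913 = 0.1984
  (44 − 39.5066)²/39.5066 = 0.5111
  (21 − 18.5633)²/18.5633 = 0.3199
  (26 − 30.9389)²/30.9389 = 0.7884
χ² = 0.1802 + 0.4642 + 0.2905 + 0.7161 + 0.1984 + 0.5111 + 0.3199 + 0.7884 = 3.469

3.469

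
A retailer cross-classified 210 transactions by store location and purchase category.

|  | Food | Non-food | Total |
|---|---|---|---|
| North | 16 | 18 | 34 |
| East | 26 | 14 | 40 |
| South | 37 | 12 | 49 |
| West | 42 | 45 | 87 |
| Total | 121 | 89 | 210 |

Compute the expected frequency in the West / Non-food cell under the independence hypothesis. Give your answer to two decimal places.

Row total (West) = 87; column total (Non-food) = 89; grand total N = 210.
Expected count = (row total × column total) / N = 87 × 89 / 210 = 36.87.

36.87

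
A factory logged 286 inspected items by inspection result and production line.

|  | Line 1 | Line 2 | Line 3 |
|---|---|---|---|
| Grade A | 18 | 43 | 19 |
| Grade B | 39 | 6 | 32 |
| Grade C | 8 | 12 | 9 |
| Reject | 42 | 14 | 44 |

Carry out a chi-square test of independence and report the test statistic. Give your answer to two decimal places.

56.90

Row totals: 80, 77, 29, 100. Column totals: 107, 75, 104. Grand total N = 286.
Expected counts (row total × column total / N):
  Grade A, Line 1: 80×107/286 = 29.9301
  Grade A, Line 2: 80×75/286 = 20.9790
  Grade A, Line 3: 80×104/286 = 29.0909
  Grade B, Line 1: 77×107/286 = 28.8077
  Grade B, Line 2: 77×75/286 = 20.1923
  Grade B, Line 3: 77×104/286 = 28.0000
  Grade C, Line 1: 29×107/286 = 10.8497
  Grade C, Line 2: 29×75/286 = 7.6049
  Grade C, Line 3: 29×104/286 = 10.5455
  Reject, Line 1: 100×107/286 = 37.4126
  Reject, Line 2: 100×75/286 = 26.2238
  Reject, Line 3: 100×104/286 = 36.3636
Contributions (O − E)²/E:
  (18 − 29.9301)²/29.9301 = 4.7553
  (43 − 20.9790)²/20.9790 = 23.1148
  (19 − 29.0909)²/29.0909 = 3.5003
  (39 − 28.8077)²/28.8077 = 3.6061
  (6 − 20.1923)²/20.1923 = 9.9752
  (32 − 28.0000)²/28.0000 = 0.5714
  (8 − 10.8497)²/10.8497 = 0.7485
  (12 − 7.6049)²/7.6049 = 2.5401
  (9 − 10.5455)²/10.5455 = 0.2265
  (42 − 37.4126)²/37.4126 = 0.5625
  (14 − 26.2238)²/26.2238 = 5.6979
  (44 − 36.3636)²/36.3636 = 1.6037
χ² = 4.7553 + 23.1148 + 3.5003 + 3.6061 + 9.9752 + 0.5714 + 0.7485 + 2.5401 + 0.2265 + 0.5625 + 5.6979 + 1.6037 = 56.90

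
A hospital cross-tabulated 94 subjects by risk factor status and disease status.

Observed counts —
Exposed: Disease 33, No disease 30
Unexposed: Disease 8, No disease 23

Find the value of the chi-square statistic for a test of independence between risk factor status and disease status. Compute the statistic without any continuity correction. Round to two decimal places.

5.97

Row totals: 63, 31. Column totals: 41, 53. Grand total N = 94.
Expected counts (row total × column total / N):
  Exposed, Disease: 63×41/94 = 27.479
  Exposed, No disease: 63×53/94 = 35.521
  Unexposed, Disease: 31×41/94 = 13.521
  Unexposed, No disease: 31×53/94 = 17.479
Contributions (O − E)²/E:
  (33 − 27.479)²/27.479 = 1.1093
  (30 − 35.521)²/35.521 = 0.8581
  (8 − 13.521)²/13.521 = 2.2544
  (23 − 17.479)²/17.479 = 1.7439
χ² = 1.1093 + 0.8581 + 2.2544 + 1.7439 = 5.97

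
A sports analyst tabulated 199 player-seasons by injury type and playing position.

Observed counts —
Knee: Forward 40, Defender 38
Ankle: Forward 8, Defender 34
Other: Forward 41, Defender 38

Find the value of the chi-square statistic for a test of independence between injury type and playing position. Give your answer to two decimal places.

Row totals: 78, 42, 79. Column totals: 89, 110. Grand total N = 199.
Expected counts (row total × column total / N):
  Knee, Forward: 78×89/199 = 34.884
  Knee, Defender: 78×110/199 = 43.116
  Ankle, Forward: 42×89/199 = 18.784
  Ankle, Defender: 42×110/199 = 23.216
  Other, Forward: 79×89/199 = 35.332
  Other, Defender: 79×110/199 = 43.668
Contributions (O − E)²/E:
  (40 − 34.884)²/34.884 = 0.7503
  (38 − 43.116)²/43.116 = 0.6070
  (8 − 18.784)²/18.784 = 6.1912
  (34 − 23.216)²/23.216 = 5.0092
  (41 − 35.332)²/35.332 = 0.9093
  (38 − 43.668)²/43.668 = 0.7357
χ² = 0.7503 + 0.6070 + 6.1912 + 5.0092 + 0.9093 + 0.7357 = 14.20

14.20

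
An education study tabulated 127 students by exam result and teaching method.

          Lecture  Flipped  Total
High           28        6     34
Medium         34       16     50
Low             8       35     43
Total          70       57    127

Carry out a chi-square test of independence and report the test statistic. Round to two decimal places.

36.72

Grand total N = 127.
Expected counts (row total × column total / N):
  High, Lecture: 34×70/127 = 18.740
  High, Flipped: 34×57/127 = 15.260
  Medium, Lecture: 50×70/127 = 27.559
  Medium, Flipped: 50×57/127 = 22.441
  Low, Lecture: 43×70/127 = 23.701
  Low, Flipped: 43×57/127 = 19.299
Contributions (O − E)²/E:
  (28 − 18.740)²/18.740 = 4.5756
  (6 − 15.260)²/15.260 = 5.6191
  (34 − 27.559)²/27.559 = 1.5054
  (16 − 22.441)²/22.441 = 1.8487
  (8 − 23.701)²/23.701 = 10.4013
  (35 − 19.299)²/19.299 = 12.7738
χ² = 4.5756 + 5.6191 + 1.5054 + 1.8487 + 10.4013 + 12.7738 = 36.72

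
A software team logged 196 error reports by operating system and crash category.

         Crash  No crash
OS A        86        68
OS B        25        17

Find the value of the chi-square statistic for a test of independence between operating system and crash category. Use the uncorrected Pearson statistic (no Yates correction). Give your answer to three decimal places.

0.182

Row totals: 154, 42. Column totals: 111, 85. Grand total N = 196.
Expected counts (row total × column total / N):
  OS A, Crash: 154×111/196 = 87.2143
  OS A, No crash: 154×85/196 = 66.7857
  OS B, Crash: 42×111/196 = 23.7857
  OS B, No crash: 42×85/196 = 18.2143
Contributions (O − E)²/E:
  (86 − 87.2143)²/87.2143 = 0.0169
  (68 − 66.7857)²/66.7857 = 0.0221
  (25 − 23.7857)²/23.7857 = 0.0620
  (17 − 18.2143)²/18.2143 = 0.0810
χ² = 0.0169 + 0.0221 + 0.0620 + 0.0810 = 0.182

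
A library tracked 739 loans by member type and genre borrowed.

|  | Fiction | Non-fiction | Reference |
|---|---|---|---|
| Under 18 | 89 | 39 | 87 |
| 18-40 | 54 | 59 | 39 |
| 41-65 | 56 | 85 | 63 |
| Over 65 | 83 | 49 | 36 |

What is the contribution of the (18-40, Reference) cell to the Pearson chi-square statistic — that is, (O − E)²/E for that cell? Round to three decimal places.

1.145

Row total (18-40) = 152; column total (Reference) = 225; N = 739.
Expected count E = 152 × 225 / 739 = 46.2788.
Contribution = (O − E)²/E = (39 − 46.2788)² / 46.2788 = 1.145.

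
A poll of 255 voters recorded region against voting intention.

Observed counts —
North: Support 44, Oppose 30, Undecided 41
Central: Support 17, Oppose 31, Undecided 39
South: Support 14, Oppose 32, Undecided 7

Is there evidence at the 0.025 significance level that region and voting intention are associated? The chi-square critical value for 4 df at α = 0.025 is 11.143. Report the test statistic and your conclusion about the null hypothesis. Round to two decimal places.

27.62; reject H₀

Row totals: 115, 87, 53. Column totals: 75, 93, 87. Grand total N = 255.
Expected counts (row total × column total / N):
  North, Support: 115×75/255 = 33.8235
  North, Oppose: 115×93/255 = 41.9412
  North, Undecided: 115×87/255 = 39.2353
  Central, Support: 87×75/255 = 25.5882
  Central, Oppose: 87×93/255 = 31.7294
  Central, Undecided: 87×87/255 = 29.6824
  South, Support: 53×75/255 = 15.5882
  South, Oppose: 53×93/255 = 19.3294
  South, Undecided: 53×87/255 = 18.0824
Contributions (O − E)²/E:
  (44 − 33.8235)²/33.8235 = 3.0618
  (30 − 41.9412)²/41.9412 = 3.3998
  (41 − 39.2353)²/39.2353 = 0.0794
  (17 − 25.5882)²/25.5882 = 2.8825
  (31 − 31.7294)²/31.7294 = 0.0168
  (39 − 29.6824)²/29.6824 = 2.9249
  (14 − 15.5882)²/15.5882 = 0.1618
  (32 − 19.3294)²/19.3294 = 8.3057
  (7 − 18.0824)²/18.0824 = 6.7922
χ² = 3.0618 + 3.3998 + 0.0794 + 2.8825 + 0.0168 + 2.9249 + 0.1618 + 8.3057 + 6.7922 = 27.62
df = (3−1)(3−1) = 4. Since 27.62 > 11.143, reject the null hypothesis of independence at α = 0.025.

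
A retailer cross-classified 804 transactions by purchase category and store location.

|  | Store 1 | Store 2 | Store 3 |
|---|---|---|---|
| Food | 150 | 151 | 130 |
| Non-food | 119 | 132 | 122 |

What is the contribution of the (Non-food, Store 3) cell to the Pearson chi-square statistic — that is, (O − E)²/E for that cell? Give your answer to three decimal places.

Row total (Non-food) = 373; column total (Store 3) = 252; N = 804.
Expected count E = 373 × 252 / 804 = 116.9104.
Contribution = (O − E)²/E = (122 − 116.9104)² / 116.9104 = 0.222.

0.222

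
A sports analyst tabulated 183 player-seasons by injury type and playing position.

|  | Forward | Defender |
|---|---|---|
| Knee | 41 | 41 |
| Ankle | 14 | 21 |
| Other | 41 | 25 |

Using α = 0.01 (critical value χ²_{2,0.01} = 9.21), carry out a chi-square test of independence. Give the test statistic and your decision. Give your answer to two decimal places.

4.85; fail to reject H₀

Row totals: 82, 35, 66. Column totals: 96, 87. Grand total N = 183.
Expected counts (row total × column total / N):
  Knee, Forward: 82×96/183 = 43.016
  Knee, Defender: 82×87/183 = 38.984
  Ankle, Forward: 35×96/183 = 18.361
  Ankle, Defender: 35×87/183 = 16.639
  Other, Forward: 66×96/183 = 34.623
  Other, Defender: 66×87/183 = 31.377
Contributions (O − E)²/E:
  (41 − 43.016)²/43.016 = 0.0945
  (41 − 38.984)²/38.984 = 0.1043
  (14 − 18.361)²/18.361 = 1.0358
  (21 − 16.639)²/16.639 = 1.1430
  (41 − 34.623)²/34.623 = 1.1745
  (25 − 31.377)²/31.377 = 1.2960
χ² = 0.0945 + 0.1043 + 1.0358 + 1.1430 + 1.1745 + 1.2960 = 4.85
df = (3−1)(2−1) = 2. Since 4.85 < 9.21, fail to reject the null hypothesis of independence at α = 0.01.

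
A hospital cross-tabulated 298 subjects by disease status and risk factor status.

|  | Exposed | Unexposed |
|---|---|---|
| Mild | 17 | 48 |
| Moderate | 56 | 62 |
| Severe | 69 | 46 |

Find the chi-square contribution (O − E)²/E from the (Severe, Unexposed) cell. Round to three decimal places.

Row total (Severe) = 115; column total (Unexposed) = 156; N = 298.
Expected count E = 115 × 156 / 298 = 60.2013.
Contribution = (O − E)²/E = (46 − 60.2013)² / 60.2013 = 3.350.

3.350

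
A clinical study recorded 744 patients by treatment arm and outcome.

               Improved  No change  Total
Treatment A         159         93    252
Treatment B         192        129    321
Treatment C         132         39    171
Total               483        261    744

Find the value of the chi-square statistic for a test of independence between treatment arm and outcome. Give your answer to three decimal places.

Grand total N = 744.
Expected counts (row total × column total / N):
  Treatment A, Improved: 252×483/744 = 163.5968
  Treatment A, No change: 252×261/744 = 88.4032
  Treatment B, Improved: 321×483/744 = 208.3911
  Treatment B, No change: 321×261/744 = 112.6089
  Treatment C, Improved: 171×483/744 = 111.0121
  Treatment C, No change: 171×261/744 = 59.9879
Contributions (O − E)²/E:
  (159 − 163.5968)²/163.5968 = 0.1292
  (93 − 88.4032)²/88.4032 = 0.2390
  (192 − 208.3911)²/208.3911 = 1.2892
  (129 − 112.6089)²/112.6089 = 2.3859
  (132 − 111.0121)²/111.0121 = 3.9680
  (39 − 59.9879)²/59.9879 = 7.3430
χ² = 0.1292 + 0.2390 + 1.2892 + 2.3859 + 3.9680 + 7.3430 = 15.354

15.354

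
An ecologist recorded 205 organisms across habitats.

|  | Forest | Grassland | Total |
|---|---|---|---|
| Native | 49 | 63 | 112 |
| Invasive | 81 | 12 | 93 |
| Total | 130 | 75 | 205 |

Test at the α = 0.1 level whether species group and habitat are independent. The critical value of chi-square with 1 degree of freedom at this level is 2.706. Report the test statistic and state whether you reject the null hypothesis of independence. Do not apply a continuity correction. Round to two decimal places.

41.15; reject H₀

Grand total N = 205.
Expected counts (row total × column total / N):
  Native, Forest: 112×130/205 = 71.024
  Native, Grassland: 112×75/205 = 40.976
  Invasive, Forest: 93×130/205 = 58.976
  Invasive, Grassland: 93×75/205 = 34.024
Contributions (O − E)²/E:
  (49 − 71.024)²/71.024 = 6.8295
  (63 − 40.976)²/40.976 = 11.8376
  (81 − 58.976)²/58.976 = 8.2246
  (12 − 34.024)²/34.024 = 14.2563
χ² = 6.8295 + 11.8376 + 8.2246 + 14.2563 = 41.15
df = (2−1)(2−1) = 1. Since 41.15 > 2.706, reject the null hypothesis of independence at α = 0.1.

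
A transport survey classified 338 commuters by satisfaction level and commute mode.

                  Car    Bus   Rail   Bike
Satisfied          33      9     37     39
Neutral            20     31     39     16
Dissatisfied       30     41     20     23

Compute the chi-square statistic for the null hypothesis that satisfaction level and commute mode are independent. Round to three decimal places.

Row totals: 118, 106, 114. Column totals: 83, 81, 96, 78. Grand total N = 338.
Expected counts (row total × column total / N):
  Satisfied, Car: 118×83/338 = 28.976331
  Satisfied, Bus: 118×81/338 = 28.278107
  Satisfied, Rail: 118×96/338 = 33.514793
  Satisfied, Bike: 118×78/338 = 27.230769
  Neutral, Car: 106×83/338 = 26.029586
  Neutral, Bus: 106×81/338 = 25.402367
  Neutral, Rail: 106×96/338 = 30.106509
  Neutral, Bike: 106×78/338 = 24.461538
  Dissatisfied, Car: 114×83/338 = 27.994083
  Dissatisfied, Bus: 114×81/338 = 27.319527
  Dissatisfied, Rail: 114×96/338 = 32.378698
  Dissatisfied, Bike: 114×78/338 = 26.307692
Contributions (O − E)²/E:
  (33 − 28.976331)²/28.976331 = 0.5587
  (9 − 28.278107)²/28.278107 = 13.1425
  (37 − 33.514793)²/33.514793 = 0.3624
  (39 − 27.230769)²/27.230769 = 5.0867
  (20 − 26.029586)²/26.029586 = 1.3967
  (31 − 25.402367)²/25.402367 = 1.2335
  (39 − 30.106509)²/30.106509 = 2.6271
  (16 − 24.461538)²/24.461538 = 2.9269
  (30 − 27.994083)²/27.994083 = 0.1437
  (41 − 27.319527)²/27.319527 = 6.8506
  (20 − 32.378698)²/32.378698 = 4.7325
  (23 − 26.307692)²/26.307692 = 0.4159
χ² = 0.5587 + 13.1425 + 0.3624 + 5.0867 + 1.3967 + 1.2335 + 2.6271 + 2.9269 + 0.1437 + 6.8506 + 4.7325 + 0.4159 = 39.477

39.477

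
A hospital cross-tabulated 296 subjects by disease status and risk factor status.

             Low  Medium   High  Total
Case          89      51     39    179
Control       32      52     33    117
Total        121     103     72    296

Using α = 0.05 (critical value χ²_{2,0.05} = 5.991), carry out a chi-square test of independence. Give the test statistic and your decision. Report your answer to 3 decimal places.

15.034; reject H₀

Grand total N = 296.
Expected counts (row total × column total / N):
  Case, Low: 179×121/296 = 73.17230
  Case, Medium: 179×103/296 = 62.28716
  Case, High: 179×72/296 = 43.54054
  Control, Low: 117×121/296 = 47.82770
  Control, Medium: 117×103/296 = 40.71284
  Control, High: 117×72/296 = 28.45946
Contributions (O − E)²/E:
  (89 − 73.17230)²/73.17230 = 3.4236
  (51 − 62.28716)²/62.28716 = 2.0454
  (39 − 43.54054)²/43.54054 = 0.4735
  (32 − 47.82770)²/47.82770 = 5.2379
  (52 − 40.71284)²/40.71284 = 3.1292
  (33 − 28.45946)²/28.45946 = 0.7244
χ² = 3.4236 + 2.0454 + 0.4735 + 5.2379 + 3.1292 + 0.7244 = 15.034
df = (2−1)(3−1) = 2. Since 15.034 > 5.991, reject the null hypothesis of independence at α = 0.05.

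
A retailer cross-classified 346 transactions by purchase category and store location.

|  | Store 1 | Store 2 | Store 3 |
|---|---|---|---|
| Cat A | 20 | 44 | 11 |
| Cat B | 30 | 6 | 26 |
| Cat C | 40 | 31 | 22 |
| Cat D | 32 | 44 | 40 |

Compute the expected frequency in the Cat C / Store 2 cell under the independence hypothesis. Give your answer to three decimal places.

33.598

Row total (Cat C) = 93; column total (Store 2) = 125; grand total N = 346.
Expected count = (row total × column total) / N = 93 × 125 / 346 = 33.598.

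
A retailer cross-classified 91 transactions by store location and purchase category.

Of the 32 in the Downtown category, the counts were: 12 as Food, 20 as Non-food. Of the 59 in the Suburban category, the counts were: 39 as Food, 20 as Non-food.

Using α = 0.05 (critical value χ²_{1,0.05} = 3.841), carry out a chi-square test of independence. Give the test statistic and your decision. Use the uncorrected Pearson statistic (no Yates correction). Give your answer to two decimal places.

Row totals: 32, 59. Column totals: 51, 40. Grand total N = 91.
Expected counts (row total × column total / N):
  Downtown, Food: 32×51/91 = 17.934
  Downtown, Non-food: 32×40/91 = 14.066
  Suburban, Food: 59×51/91 = 33.066
  Suburban, Non-food: 59×40/91 = 25.934
Contributions (O − E)²/E:
  (12 − 17.934)²/17.934 = 1.9634
  (20 − 14.066)²/14.066 = 2.5034
  (39 − 33.066)²/33.066 = 1.0649
  (20 − 25.934)²/25.934 = 1.3578
χ² = 1.9634 + 2.5034 + 1.0649 + 1.3578 = 6.89
df = (2−1)(2−1) = 1. Since 6.89 > 3.841, reject the null hypothesis of independence at α = 0.05.

6.89; reject H₀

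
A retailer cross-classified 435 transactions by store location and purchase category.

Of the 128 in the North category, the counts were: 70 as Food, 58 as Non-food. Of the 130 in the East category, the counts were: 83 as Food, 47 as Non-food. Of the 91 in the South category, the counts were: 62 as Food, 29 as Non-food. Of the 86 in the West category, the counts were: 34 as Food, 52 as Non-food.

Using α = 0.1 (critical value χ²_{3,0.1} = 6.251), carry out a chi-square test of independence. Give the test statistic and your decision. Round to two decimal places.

18.08; reject H₀

Row totals: 128, 130, 91, 86. Column totals: 249, 186. Grand total N = 435.
Expected counts (row total × column total / N):
  North, Food: 128×249/435 = 73.269
  North, Non-food: 128×186/435 = 54.731
  East, Food: 130×249/435 = 74.414
  East, Non-food: 130×186/435 = 55.586
  South, Food: 91×249/435 = 52.090
  South, Non-food: 91×186/435 = 38.910
  West, Food: 86×249/435 = 49.228
  West, Non-food: 86×186/435 = 36.772
Contributions (O − E)²/E:
  (70 − 73.269)²/73.269 = 0.1459
  (58 − 54.731)²/54.731 = 0.1953
  (83 − 74.414)²/74.414 = 0.9907
  (47 − 55.586)²/55.586 = 1.3262
  (62 − 52.090)²/52.090 = 1.8854
  (29 − 38.910)²/38.910 = 2.5240
  (34 − 49.228)²/49.228 = 4.7106
  (52 − 36.772)²/36.772 = 6.3062
χ² = 0.1459 + 0.1953 + 0.9907 + 1.3262 + 1.8854 + 2.5240 + 4.7106 + 6.3062 = 18.08
df = (4−1)(2−1) = 3. Since 18.08 > 6.251, reject the null hypothesis of independence at α = 0.1.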